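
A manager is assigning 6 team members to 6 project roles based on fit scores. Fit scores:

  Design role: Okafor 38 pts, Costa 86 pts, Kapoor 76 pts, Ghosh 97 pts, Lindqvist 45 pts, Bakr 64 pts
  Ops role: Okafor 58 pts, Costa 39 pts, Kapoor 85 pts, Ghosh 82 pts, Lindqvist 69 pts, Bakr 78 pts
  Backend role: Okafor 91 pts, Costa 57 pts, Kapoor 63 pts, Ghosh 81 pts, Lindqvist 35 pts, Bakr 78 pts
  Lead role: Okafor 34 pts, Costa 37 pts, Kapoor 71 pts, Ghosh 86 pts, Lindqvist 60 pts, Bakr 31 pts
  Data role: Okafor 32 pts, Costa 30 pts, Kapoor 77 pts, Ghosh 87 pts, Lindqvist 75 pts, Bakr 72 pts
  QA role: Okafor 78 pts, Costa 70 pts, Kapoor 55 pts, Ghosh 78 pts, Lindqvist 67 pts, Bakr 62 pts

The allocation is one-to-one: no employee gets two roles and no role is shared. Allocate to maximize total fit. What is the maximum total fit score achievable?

Optimal: Okafor→QA role (78 pts), Costa→Design role (86 pts), Kapoor→Ops role (85 pts), Ghosh→Lead role (86 pts), Lindqvist→Data role (75 pts), Bakr→Backend role (78 pts) — total 78+86+85+86+75+78 = 488 pts.
Column-greedy (each role in turn goes to its best remaining employee) gives 475 pts, worse by 13.

Maximum total: 488 pts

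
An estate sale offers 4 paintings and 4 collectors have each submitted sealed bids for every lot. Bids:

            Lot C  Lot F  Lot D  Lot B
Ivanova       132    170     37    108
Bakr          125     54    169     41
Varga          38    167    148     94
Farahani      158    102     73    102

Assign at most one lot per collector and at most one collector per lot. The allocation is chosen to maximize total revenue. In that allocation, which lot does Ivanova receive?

Optimal: Ivanova→Lot B ($108), Bakr→Lot D ($169), Varga→Lot F ($167), Farahani→Lot C ($158) — total 108+169+167+158 = $602.
Column-greedy (each lot in turn goes to its best remaining collector) gives $591, worse by 11.
Swapping Varga↔Farahani (Varga→Lot C $38, Farahani→Lot F $102) loses 185.
Ivanova's own top lot is Lot F ($170), but forcing Ivanova→Lot F and reassigning the rest optimally gives only $591 — worse by 11.

Ivanova receives Lot B.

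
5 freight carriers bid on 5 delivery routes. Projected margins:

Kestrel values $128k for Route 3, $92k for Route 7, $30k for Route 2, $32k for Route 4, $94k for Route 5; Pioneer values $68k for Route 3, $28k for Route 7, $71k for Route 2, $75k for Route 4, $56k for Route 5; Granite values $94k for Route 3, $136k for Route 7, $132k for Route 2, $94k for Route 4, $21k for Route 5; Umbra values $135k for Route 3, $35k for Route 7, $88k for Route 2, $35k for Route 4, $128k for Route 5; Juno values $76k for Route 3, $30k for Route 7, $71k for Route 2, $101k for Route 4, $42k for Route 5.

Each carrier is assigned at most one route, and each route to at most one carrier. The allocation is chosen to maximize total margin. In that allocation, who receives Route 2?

Pioneer receives Route 2.

Optimal: Kestrel→Route 3 ($128k), Pioneer→Route 2 ($71k), Granite→Route 7 ($136k), Umbra→Route 5 ($128k), Juno→Route 4 ($101k) — total 128+71+136+128+101 = $564k.
Column-greedy (each route in turn goes to its best remaining carrier) gives $537k, worse by 27.
Next-best assignment: Kestrel→Route 3, Pioneer→Route 4, Granite→Route 7, Umbra→Route 5, Juno→Route 2 = $538k.
Swapping Juno↔Umbra (Juno→Route 5 $42k, Umbra→Route 4 $35k) loses 152.
Pioneer's own top route is Route 4 ($75k), but forcing Pioneer→Route 4 and reassigning the rest optimally gives only $538k — worse by 26.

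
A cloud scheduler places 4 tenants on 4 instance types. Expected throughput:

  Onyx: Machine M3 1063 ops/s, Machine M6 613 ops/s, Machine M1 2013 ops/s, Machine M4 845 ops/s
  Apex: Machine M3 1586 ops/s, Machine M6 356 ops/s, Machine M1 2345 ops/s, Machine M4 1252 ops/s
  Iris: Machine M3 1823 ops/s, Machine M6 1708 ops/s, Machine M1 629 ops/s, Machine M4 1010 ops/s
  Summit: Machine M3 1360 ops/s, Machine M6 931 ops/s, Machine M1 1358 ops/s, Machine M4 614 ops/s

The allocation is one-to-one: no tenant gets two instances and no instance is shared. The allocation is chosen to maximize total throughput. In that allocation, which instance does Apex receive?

This is the linear assignment problem.
Optimal: Onyx→Machine M1 (2013 ops/s), Apex→Machine M4 (1252 ops/s), Iris→Machine M6 (1708 ops/s), Summit→Machine M3 (1360 ops/s) — total 2013+1252+1708+1360 = 6333 ops/s.
Row-greedy (each tenant in turn takes its best remaining instance) gives 5921 ops/s, worse by 412.
Next-best assignment: Onyx→Machine M4, Apex→Machine M1, Iris→Machine M6, Summit→Machine M3 = 6258 ops/s.
No other one-to-one assignment exceeds 6333 ops/s.
Apex's own top instance is Machine M1 (2345 ops/s), but forcing Apex→Machine M1 and reassigning the rest optimally gives only 6258 ops/s — worse by 75.

Apex receives Machine M4.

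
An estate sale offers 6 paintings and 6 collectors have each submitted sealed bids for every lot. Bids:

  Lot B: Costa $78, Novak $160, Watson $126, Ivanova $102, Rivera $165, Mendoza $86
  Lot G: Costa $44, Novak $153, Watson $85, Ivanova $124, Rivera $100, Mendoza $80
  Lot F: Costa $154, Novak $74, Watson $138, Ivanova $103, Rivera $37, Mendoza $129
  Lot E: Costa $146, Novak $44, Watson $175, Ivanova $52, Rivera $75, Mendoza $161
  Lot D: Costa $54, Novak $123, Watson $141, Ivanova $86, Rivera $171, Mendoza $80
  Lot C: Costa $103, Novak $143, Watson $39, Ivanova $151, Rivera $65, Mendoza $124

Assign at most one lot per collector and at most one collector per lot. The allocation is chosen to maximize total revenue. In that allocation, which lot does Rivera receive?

This is the linear assignment problem.
Optimal: Costa→Lot F ($154), Novak→Lot G ($153), Watson→Lot D ($141), Ivanova→Lot C ($151), Rivera→Lot B ($165), Mendoza→Lot E ($161) — total 154+153+141+151+165+161 = $925.
Every other assignment is strictly worse.
Rivera's own top lot is Lot D ($171), but forcing Rivera→Lot D and reassigning the rest optimally gives only $916 — worse by 9.

Rivera receives Lot B.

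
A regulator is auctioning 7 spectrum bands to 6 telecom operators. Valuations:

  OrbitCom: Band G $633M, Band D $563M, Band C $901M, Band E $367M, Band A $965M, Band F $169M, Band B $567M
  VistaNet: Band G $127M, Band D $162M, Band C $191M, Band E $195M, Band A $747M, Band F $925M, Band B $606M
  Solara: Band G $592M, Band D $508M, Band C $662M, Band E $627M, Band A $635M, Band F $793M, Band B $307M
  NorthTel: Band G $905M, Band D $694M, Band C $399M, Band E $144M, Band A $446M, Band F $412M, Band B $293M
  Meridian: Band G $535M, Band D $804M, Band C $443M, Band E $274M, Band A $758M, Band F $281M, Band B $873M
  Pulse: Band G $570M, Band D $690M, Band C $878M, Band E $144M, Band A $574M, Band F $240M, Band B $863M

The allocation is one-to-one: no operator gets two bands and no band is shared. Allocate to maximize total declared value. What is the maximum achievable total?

Optimal: OrbitCom→Band A ($965M), VistaNet→Band F ($925M), Solara→Band E ($627M), NorthTel→Band G ($905M), Meridian→Band B ($873M), Pulse→Band C ($878M) — total 965+925+627+905+873+878 = $5173M.
Column-greedy (each band in turn goes to its best remaining operator) gives $4224M, worse by 949.

Maximum total: $5173M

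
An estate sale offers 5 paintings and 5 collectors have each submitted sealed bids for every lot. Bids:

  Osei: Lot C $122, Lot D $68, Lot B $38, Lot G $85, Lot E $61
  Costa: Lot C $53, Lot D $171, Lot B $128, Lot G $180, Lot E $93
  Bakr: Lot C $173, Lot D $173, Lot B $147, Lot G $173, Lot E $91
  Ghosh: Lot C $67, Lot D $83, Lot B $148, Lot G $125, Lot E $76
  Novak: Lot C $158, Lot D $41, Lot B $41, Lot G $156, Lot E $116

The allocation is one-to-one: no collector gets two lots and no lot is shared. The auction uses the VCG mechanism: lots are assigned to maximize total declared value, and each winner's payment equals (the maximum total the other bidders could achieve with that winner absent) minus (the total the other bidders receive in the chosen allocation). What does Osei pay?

Osei pays $42.

Efficient allocation: Osei→Lot C ($122), Costa→Lot G ($180), Bakr→Lot D ($173), Ghosh→Lot B ($148), Novak→Lot E ($116); total welfare W = $739.
Osei receives Lot C at value $122, so the others get W − 122 = $617.
Without Osei: best allocation of the remaining 4 bidders over all 5 lots is Costa→Lot G ($180), Bakr→Lot D ($173), Ghosh→Lot B ($148), Novak→Lot C ($158), total $659.
VCG payment = (others' best without Osei) − (others' welfare with Osei) = 659 − 617 = $42.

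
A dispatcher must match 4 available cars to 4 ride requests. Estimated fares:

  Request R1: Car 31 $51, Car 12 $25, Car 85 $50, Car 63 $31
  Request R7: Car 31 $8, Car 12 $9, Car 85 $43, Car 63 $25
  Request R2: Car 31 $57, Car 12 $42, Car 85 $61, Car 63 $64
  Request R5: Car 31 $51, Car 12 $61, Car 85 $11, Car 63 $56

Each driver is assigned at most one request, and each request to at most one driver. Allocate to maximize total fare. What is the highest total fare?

Max total: $219

Optimal: Car 31→Request R1 ($51), Car 12→Request R5 ($61), Car 85→Request R7 ($43), Car 63→Request R2 ($64) — total 51+61+43+64 = $219.
Row-greedy (each driver in turn takes its best remaining request) gives $193, worse by 26.
Next-best assignment: Car 31→Request R1, Car 12→Request R5, Car 85→Request R2, Car 63→Request R7 = $198.
Swapping Car 63↔Car 31 (Car 63→Request R1 $31, Car 31→Request R2 $57) loses 27.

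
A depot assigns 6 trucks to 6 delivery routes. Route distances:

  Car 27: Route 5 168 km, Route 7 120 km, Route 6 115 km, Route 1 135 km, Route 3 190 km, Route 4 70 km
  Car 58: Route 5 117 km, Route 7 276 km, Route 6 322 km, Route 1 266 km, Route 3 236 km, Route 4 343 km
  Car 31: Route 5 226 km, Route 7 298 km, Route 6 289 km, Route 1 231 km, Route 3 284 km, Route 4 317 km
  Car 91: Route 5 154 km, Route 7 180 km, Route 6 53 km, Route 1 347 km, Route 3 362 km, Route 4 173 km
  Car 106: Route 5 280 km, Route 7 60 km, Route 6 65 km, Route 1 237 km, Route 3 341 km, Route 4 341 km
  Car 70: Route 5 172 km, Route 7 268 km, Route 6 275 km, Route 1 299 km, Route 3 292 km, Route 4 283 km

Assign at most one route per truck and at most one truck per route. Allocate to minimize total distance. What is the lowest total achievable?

Minimum total: 822 km

Optimal: Car 27→Route 4 (70 km), Car 58→Route 3 (236 km), Car 31→Route 1 (231 km), Car 91→Route 6 (53 km), Car 106→Route 7 (60 km), Car 70→Route 5 (172 km) — total 70+236+231+53+60+172 = 822 km.
Min-entry greedy (repeatedly take the single cheapest remaining cell) gives 823 km, worse by 1.
Next-best assignment: Car 27→Route 4, Car 58→Route 5, Car 31→Route 1, Car 91→Route 6, Car 106→Route 7, Car 70→Route 3 = 823 km.
Checked against all permutations: 822 km is optimal.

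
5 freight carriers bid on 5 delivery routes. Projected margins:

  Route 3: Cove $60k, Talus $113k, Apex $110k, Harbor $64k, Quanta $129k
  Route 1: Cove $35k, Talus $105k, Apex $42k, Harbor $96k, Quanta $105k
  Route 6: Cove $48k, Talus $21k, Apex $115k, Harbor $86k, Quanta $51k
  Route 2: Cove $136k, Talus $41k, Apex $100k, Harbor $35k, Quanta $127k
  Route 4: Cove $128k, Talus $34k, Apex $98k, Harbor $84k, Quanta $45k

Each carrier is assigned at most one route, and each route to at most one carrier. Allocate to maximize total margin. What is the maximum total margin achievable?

Optimal: Cove→Route 4 ($128k), Talus→Route 3 ($113k), Apex→Route 6 ($115k), Harbor→Route 1 ($96k), Quanta→Route 2 ($127k) — total 128+113+115+96+127 = $579k.

Maximum total: $579k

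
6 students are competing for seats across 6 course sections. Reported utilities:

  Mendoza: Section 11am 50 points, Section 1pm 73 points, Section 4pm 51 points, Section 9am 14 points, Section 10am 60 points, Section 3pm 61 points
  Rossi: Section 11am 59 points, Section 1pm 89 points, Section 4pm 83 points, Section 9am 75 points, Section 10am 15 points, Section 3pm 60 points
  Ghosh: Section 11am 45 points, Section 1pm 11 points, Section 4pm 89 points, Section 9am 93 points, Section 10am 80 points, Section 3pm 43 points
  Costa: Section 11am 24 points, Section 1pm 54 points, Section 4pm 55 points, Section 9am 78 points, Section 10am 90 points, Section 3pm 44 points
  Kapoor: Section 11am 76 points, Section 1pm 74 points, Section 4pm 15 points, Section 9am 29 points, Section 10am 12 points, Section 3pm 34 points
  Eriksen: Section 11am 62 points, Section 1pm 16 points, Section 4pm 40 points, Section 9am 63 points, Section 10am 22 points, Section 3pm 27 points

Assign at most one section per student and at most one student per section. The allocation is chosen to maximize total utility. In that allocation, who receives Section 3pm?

Optimal: Mendoza→Section 3pm (61 points), Rossi→Section 1pm (89 points), Ghosh→Section 4pm (89 points), Costa→Section 10am (90 points), Kapoor→Section 11am (76 points), Eriksen→Section 9am (63 points) — total 61+89+89+90+76+63 = 468 points.
No other one-to-one assignment exceeds 468 points.
Mendoza's own top section is Section 1pm (73 points), but forcing Mendoza→Section 1pm and reassigning the rest optimally gives only 451 points — worse by 17.

Mendoza receives Section 3pm.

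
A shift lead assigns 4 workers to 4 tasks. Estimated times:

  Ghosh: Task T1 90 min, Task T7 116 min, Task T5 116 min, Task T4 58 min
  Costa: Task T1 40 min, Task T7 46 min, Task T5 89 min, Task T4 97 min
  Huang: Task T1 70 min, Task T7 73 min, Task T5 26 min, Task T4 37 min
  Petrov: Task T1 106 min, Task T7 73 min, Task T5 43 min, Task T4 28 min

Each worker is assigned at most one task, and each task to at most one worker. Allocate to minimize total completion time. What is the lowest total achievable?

Optimal: Ghosh→Task T1 (90 min), Costa→Task T7 (46 min), Huang→Task T5 (26 min), Petrov→Task T4 (28 min) — total 90+46+26+28 = 190 min.
Min-entry greedy (repeatedly take the single cheapest remaining cell) gives 210 min, worse by 20.
Next-best assignment: Ghosh→Task T4, Costa→Task T1, Huang→Task T5, Petrov→Task T7 = 197 min.
Swapping Petrov↔Huang (Petrov→Task T5 43 min, Huang→Task T4 37 min) adds 26.
Checked against all permutations: 190 min is optimal.

Minimum total: 190 min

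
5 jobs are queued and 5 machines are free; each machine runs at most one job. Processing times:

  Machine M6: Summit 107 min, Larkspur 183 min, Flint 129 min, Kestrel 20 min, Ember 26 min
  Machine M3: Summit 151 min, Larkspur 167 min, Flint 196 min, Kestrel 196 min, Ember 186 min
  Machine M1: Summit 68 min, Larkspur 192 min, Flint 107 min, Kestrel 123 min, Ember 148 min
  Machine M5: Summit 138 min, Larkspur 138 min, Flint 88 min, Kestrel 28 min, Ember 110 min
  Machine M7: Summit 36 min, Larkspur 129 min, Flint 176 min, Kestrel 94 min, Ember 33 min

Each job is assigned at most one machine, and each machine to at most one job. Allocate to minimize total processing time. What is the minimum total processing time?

Min total: 364 min

This is a one-to-one assignment (minimum-cost bipartite matching).
Optimal: Summit→Machine M7 (36 min), Larkspur→Machine M3 (167 min), Flint→Machine M1 (107 min), Kestrel→Machine M5 (28 min), Ember→Machine M6 (26 min) — total 36+167+107+28+26 = 364 min.
Min-entry greedy (repeatedly take the single cheapest remaining cell) gives 376 min, worse by 12.
Next-best assignment: Summit→Machine M1, Larkspur→Machine M3, Flint→Machine M5, Kestrel→Machine M6, Ember→Machine M7 = 376 min.
Swapping Summit↔Flint (Summit→Machine M1 68 min, Flint→Machine M7 176 min) adds 101.
Every other assignment is strictly worse.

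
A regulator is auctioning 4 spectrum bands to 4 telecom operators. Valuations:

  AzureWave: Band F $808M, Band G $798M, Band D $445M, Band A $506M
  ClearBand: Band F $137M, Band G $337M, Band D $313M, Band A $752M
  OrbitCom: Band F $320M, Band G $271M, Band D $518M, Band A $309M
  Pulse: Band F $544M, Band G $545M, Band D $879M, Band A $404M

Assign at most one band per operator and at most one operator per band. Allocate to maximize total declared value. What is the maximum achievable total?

Max total: $2749M

This is a one-to-one assignment (maximum-weight bipartite matching).
Optimal: AzureWave→Band G ($798M), ClearBand→Band A ($752M), OrbitCom→Band F ($320M), Pulse→Band D ($879M) — total 798+752+320+879 = $2749M.
Max-entry greedy (repeatedly take the single best remaining cell) gives $2710M, worse by 39.
Next-best assignment: AzureWave→Band F, ClearBand→Band A, OrbitCom→Band G, Pulse→Band D = $2710M.
Every other assignment is strictly worse.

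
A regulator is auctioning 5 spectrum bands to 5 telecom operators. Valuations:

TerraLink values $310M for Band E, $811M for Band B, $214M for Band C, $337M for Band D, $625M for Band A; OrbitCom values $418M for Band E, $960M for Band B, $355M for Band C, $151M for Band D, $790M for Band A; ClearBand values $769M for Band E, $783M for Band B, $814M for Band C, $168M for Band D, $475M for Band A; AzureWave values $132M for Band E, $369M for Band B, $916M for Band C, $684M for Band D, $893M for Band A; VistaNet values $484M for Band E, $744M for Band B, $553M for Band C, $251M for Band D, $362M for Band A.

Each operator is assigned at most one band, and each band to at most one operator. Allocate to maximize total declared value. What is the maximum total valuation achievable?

Treat this as an assignment problem: match each operator to one band.
Optimal: TerraLink→Band B ($811M), OrbitCom→Band A ($790M), ClearBand→Band E ($769M), AzureWave→Band D ($684M), VistaNet→Band C ($553M) — total 811+790+769+684+553 = $3607M.
Next-best assignment: TerraLink→Band A, OrbitCom→Band B, ClearBand→Band E, AzureWave→Band D, VistaNet→Band C = $3591M.

Maximum total: $3607M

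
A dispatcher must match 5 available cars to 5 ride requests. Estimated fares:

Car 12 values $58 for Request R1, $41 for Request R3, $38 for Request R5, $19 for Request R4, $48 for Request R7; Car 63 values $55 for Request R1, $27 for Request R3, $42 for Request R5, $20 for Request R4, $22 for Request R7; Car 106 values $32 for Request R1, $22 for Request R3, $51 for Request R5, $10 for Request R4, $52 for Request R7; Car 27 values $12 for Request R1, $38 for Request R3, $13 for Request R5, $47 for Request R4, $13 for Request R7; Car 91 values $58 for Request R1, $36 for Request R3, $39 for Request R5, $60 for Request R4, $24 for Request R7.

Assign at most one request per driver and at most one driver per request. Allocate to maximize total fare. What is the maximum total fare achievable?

Maximum total: $252

Optimal: Car 12→Request R7 ($48), Car 63→Request R1 ($55), Car 106→Request R5 ($51), Car 27→Request R3 ($38), Car 91→Request R4 ($60) — total 48+55+51+38+60 = $252.
Column-greedy (each request in turn goes to its best remaining driver) gives $229, worse by 23.
Checked against all permutations: $252 is optimal.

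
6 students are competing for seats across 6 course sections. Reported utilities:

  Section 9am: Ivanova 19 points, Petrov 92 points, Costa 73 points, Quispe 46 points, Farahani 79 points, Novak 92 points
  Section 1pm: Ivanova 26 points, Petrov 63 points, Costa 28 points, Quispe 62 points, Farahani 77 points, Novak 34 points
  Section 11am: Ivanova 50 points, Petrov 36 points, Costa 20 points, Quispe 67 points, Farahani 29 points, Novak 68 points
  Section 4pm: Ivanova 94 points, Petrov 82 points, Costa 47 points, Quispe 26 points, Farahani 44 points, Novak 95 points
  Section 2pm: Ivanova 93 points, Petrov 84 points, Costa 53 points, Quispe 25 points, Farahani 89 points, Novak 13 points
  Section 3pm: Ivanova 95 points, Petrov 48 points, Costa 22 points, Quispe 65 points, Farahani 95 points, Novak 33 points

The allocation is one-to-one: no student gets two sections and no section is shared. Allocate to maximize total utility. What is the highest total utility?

Maximum total: 491 points

Optimal: Ivanova→Section 3pm (95 points), Petrov→Section 2pm (84 points), Costa→Section 9am (73 points), Quispe→Section 11am (67 points), Farahani→Section 1pm (77 points), Novak→Section 4pm (95 points) — total 95+84+73+67+77+95 = 491 points.
Max-entry greedy (repeatedly take the single best remaining cell) gives 466 points, worse by 25.
Every other assignment is strictly worse.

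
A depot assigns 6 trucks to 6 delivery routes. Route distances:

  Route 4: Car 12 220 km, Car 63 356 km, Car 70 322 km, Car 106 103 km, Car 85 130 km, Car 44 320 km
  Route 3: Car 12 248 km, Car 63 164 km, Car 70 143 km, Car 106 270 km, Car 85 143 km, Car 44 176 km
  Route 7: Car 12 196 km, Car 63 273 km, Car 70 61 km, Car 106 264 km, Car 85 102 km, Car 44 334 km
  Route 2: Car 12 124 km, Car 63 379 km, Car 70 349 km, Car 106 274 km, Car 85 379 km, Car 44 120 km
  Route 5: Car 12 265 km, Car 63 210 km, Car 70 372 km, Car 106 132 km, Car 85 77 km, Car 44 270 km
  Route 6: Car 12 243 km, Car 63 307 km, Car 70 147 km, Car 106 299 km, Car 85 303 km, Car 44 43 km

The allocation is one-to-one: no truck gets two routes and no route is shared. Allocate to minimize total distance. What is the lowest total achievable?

Minimum total: 572 km

This is the linear assignment problem.
Optimal: Car 12→Route 2 (124 km), Car 63→Route 3 (164 km), Car 70→Route 7 (61 km), Car 106→Route 4 (103 km), Car 85→Route 5 (77 km), Car 44→Route 6 (43 km) — total 124+164+61+103+77+43 = 572 km.
Column-greedy (each route in turn goes to its cheapest remaining truck) gives 921 km, worse by 349.
Next-best assignment: Car 12→Route 2, Car 63→Route 3, Car 70→Route 7, Car 106→Route 5, Car 85→Route 4, Car 44→Route 6 = 654 km.
Every other assignment is strictly worse.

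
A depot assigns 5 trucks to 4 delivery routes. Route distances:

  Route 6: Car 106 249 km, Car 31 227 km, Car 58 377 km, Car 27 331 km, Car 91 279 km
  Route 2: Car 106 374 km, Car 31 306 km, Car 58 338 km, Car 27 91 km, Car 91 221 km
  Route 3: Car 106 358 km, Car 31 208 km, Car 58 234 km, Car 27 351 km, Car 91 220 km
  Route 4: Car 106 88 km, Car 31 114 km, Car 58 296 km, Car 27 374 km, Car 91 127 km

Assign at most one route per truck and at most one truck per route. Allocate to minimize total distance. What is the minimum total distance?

Min total: 626 km

This is the linear assignment problem.
Optimal: Car 31→Route 6 (227 km), Car 27→Route 2 (91 km), Car 91→Route 3 (220 km), Car 106→Route 4 (88 km) — total 227+91+220+88 = 626 km.
Next-best assignment: Car 31→Route 6, Car 27→Route 2, Car 58→Route 3, Car 106→Route 4 = 640 km.
Swapping Car 31↔Car 91 (Car 31→Route 3 208 km, Car 91→Route 6 279 km) adds 40.
Checked against all permutations: 626 km is optimal.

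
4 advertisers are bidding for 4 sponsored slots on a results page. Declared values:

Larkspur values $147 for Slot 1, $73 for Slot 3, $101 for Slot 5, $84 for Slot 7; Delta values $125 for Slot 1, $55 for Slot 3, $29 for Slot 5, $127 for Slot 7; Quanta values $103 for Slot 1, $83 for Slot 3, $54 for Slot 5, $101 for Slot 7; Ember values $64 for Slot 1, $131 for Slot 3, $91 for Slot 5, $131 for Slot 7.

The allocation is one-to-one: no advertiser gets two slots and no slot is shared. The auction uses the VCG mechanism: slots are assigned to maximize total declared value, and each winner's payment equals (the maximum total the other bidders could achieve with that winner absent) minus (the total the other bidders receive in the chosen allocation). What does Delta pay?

Delta pays $44.

Efficient allocation: Larkspur→Slot 5 ($101), Delta→Slot 7 ($127), Quanta→Slot 1 ($103), Ember→Slot 3 ($131); total welfare W = $462.
Delta receives Slot 7 at value $127, so the others get W − 127 = $335.
Without Delta: best allocation of the remaining 3 bidders over all 4 slots is Larkspur→Slot 1 ($147), Quanta→Slot 7 ($101), Ember→Slot 3 ($131), total $379.
VCG payment = (others' best without Delta) − (others' welfare with Delta) = 379 − 335 = $44.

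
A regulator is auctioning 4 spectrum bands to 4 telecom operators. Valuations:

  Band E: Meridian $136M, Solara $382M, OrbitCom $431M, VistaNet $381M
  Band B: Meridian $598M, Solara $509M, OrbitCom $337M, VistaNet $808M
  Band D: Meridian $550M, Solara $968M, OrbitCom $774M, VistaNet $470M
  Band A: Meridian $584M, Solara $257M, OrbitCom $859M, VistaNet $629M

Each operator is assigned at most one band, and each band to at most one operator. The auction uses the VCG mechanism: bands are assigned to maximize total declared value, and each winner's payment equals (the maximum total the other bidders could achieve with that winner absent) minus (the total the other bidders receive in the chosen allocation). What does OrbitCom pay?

OrbitCom pays $413M.

Efficient allocation: Meridian→Band B ($598M), Solara→Band D ($968M), OrbitCom→Band A ($859M), VistaNet→Band E ($381M); total welfare W = $2806M.
OrbitCom receives Band A at value $859M, so the others get W − 859 = $1947M.
Without OrbitCom: best allocation of the remaining 3 bidders over all 4 bands is Meridian→Band A ($584M), Solara→Band D ($968M), VistaNet→Band B ($808M), total $2360M.
VCG payment = (others' best without OrbitCom) − (others' welfare with OrbitCom) = 2360 − 1947 = $413M.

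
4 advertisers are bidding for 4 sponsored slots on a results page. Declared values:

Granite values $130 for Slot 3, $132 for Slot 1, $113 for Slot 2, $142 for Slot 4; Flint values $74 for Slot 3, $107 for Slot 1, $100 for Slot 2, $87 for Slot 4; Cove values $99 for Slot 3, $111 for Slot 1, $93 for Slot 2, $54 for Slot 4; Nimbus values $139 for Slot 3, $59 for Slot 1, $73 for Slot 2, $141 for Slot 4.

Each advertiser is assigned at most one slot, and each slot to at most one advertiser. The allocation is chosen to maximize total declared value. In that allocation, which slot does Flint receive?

Optimal: Granite→Slot 4 ($142), Flint→Slot 2 ($100), Cove→Slot 1 ($111), Nimbus→Slot 3 ($139) — total 142+100+111+139 = $492.
Row-greedy (each advertiser in turn takes its best remaining slot) gives $421, worse by 71.
Next-best assignment: Granite→Slot 3, Flint→Slot 2, Cove→Slot 1, Nimbus→Slot 4 = $482.
No other one-to-one assignment exceeds $492.
Flint's own top slot is Slot 1 ($107), but forcing Flint→Slot 1 and reassigning the rest optimally gives only $481 — worse by 11.

Flint receives Slot 2.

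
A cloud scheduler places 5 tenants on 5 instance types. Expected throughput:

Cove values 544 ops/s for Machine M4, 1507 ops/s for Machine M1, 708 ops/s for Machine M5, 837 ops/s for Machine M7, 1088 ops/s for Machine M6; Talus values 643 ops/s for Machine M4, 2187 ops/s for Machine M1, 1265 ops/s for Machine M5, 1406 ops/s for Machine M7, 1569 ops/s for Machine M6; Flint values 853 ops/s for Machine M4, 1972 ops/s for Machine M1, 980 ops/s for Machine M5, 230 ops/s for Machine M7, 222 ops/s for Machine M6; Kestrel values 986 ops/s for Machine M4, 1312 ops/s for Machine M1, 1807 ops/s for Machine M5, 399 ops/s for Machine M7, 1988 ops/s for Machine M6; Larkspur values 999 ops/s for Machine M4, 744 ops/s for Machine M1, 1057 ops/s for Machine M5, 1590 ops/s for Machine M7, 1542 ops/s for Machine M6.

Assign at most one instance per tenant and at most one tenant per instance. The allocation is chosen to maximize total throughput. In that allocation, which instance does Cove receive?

Cove receives Machine M6.

Optimal: Cove→Machine M6 (1088 ops/s), Talus→Machine M1 (2187 ops/s), Flint→Machine M4 (853 ops/s), Kestrel→Machine M5 (1807 ops/s), Larkspur→Machine M7 (1590 ops/s) — total 1088+2187+853+1807+1590 = 7525 ops/s.
Checked against all permutations: 7525 ops/s is optimal.
Cove's own top instance is Machine M1 (1507 ops/s), but forcing Cove→Machine M1 and reassigning the rest optimally gives only 7326 ops/s — worse by 199.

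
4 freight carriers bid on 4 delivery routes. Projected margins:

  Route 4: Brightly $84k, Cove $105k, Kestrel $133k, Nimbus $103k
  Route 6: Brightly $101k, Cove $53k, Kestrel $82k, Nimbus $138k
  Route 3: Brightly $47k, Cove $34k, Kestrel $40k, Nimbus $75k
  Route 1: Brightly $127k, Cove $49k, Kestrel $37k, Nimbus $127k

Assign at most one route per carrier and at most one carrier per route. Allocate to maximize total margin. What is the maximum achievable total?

Max total: $432k

This is a one-to-one assignment (maximum-weight bipartite matching).
Optimal: Brightly→Route 1 ($127k), Cove→Route 3 ($34k), Kestrel→Route 4 ($133k), Nimbus→Route 6 ($138k) — total 127+34+133+138 = $432k.
Checked against all permutations: $432k is optimal.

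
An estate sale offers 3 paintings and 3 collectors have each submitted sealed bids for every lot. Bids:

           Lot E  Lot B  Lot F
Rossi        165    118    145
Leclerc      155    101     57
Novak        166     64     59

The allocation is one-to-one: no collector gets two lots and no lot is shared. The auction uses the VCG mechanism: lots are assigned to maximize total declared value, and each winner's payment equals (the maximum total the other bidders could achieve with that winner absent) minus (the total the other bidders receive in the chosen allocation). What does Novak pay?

Efficient allocation: Rossi→Lot F ($145), Leclerc→Lot B ($101), Novak→Lot E ($166); total welfare W = $412.
Novak receives Lot E at value $166, so the others get W − 166 = $246.
Without Novak: best allocation of the remaining 2 bidders over all 3 lots is Rossi→Lot F ($145), Leclerc→Lot E ($155), total $300.
VCG payment = (others' best without Novak) − (others' welfare with Novak) = 300 − 246 = $54.

Novak pays $54.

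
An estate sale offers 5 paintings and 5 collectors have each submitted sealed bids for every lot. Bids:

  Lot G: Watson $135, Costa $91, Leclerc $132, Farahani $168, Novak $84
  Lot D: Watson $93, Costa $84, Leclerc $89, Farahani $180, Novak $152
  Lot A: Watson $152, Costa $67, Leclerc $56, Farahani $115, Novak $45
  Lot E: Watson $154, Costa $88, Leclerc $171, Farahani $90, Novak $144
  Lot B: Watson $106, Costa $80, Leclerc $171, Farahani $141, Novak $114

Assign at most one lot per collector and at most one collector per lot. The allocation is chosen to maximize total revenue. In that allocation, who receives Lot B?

Leclerc receives Lot B.

Optimal: Watson→Lot A ($152), Costa→Lot G ($91), Leclerc→Lot B ($171), Farahani→Lot D ($180), Novak→Lot E ($144) — total 152+91+171+180+144 = $738.
Max-entry greedy (repeatedly take the single best remaining cell) gives $708, worse by 30.
Next-best assignment: Watson→Lot A, Costa→Lot E, Leclerc→Lot B, Farahani→Lot G, Novak→Lot D = $731.
Swapping Novak↔Leclerc (Novak→Lot B $114, Leclerc→Lot E $171) loses 30.
Every other assignment is strictly worse.
Leclerc's own top lot is Lot E ($171), but forcing Leclerc→Lot E and reassigning the rest optimally gives only $723 — worse by 15.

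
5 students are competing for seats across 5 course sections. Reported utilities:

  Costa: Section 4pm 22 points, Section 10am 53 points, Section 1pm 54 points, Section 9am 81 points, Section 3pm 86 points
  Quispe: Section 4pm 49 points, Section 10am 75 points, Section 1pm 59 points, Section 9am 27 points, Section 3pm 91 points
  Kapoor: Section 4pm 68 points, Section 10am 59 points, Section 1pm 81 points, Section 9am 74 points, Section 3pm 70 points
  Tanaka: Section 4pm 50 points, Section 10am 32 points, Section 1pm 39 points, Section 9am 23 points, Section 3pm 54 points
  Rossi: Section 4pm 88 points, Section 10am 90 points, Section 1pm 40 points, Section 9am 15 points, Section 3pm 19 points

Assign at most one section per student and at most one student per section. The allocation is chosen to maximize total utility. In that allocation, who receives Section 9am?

Costa receives Section 9am.

Optimal: Costa→Section 9am (81 points), Quispe→Section 3pm (91 points), Kapoor→Section 1pm (81 points), Tanaka→Section 4pm (50 points), Rossi→Section 10am (90 points) — total 81+91+81+50+90 = 393 points.
Column-greedy (each section in turn goes to its best remaining student) gives 379 points, worse by 14.
Next-best assignment: Costa→Section 9am, Quispe→Section 10am, Kapoor→Section 1pm, Tanaka→Section 3pm, Rossi→Section 4pm = 379 points.
Swapping Costa↔Quispe (Costa→Section 3pm 86 points, Quispe→Section 9am 27 points) loses 59.
Costa's own top section is Section 3pm (86 points), but forcing Costa→Section 3pm and reassigning the rest optimally gives only 362 points — worse by 31.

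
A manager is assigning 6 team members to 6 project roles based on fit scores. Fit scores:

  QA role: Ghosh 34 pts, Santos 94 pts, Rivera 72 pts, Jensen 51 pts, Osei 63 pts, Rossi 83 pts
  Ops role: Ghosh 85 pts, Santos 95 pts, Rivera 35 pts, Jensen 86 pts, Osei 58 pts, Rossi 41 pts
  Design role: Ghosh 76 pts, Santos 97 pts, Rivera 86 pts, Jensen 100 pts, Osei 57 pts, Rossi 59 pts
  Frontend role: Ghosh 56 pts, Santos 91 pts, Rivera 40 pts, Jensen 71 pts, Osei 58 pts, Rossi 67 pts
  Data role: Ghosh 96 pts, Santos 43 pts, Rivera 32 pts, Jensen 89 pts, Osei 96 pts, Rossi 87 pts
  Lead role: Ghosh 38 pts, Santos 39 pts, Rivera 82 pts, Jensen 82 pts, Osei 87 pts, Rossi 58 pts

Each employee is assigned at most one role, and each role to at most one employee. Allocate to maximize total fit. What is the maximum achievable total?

Max total: 537 pts

This is the linear assignment problem.
Optimal: Ghosh→Ops role (85 pts), Santos→Frontend role (91 pts), Rivera→Lead role (82 pts), Jensen→Design role (100 pts), Osei→Data role (96 pts), Rossi→QA role (83 pts) — total 85+91+82+100+96+83 = 537 pts.
Row-greedy (each employee in turn takes its best remaining role) gives 491 pts, worse by 46.
Swapping Rossi↔Osei (Rossi→Data role 87 pts, Osei→QA role 63 pts) loses 29.
No other one-to-one assignment exceeds 537 pts.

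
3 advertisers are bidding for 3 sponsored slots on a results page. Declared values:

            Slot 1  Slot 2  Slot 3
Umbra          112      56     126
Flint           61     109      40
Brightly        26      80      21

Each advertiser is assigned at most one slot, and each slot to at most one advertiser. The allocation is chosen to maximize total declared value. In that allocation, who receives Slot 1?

This is the linear assignment problem.
Optimal: Umbra→Slot 3 ($126), Flint→Slot 1 ($61), Brightly→Slot 2 ($80) — total 126+61+80 = $267.
Max-entry greedy (repeatedly take the single best remaining cell) gives $261, worse by 6.
Checked against all permutations: $267 is optimal.
Flint's own top slot is Slot 2 ($109), but forcing Flint→Slot 2 and reassigning the rest optimally gives only $261 — worse by 6.

Flint receives Slot 1.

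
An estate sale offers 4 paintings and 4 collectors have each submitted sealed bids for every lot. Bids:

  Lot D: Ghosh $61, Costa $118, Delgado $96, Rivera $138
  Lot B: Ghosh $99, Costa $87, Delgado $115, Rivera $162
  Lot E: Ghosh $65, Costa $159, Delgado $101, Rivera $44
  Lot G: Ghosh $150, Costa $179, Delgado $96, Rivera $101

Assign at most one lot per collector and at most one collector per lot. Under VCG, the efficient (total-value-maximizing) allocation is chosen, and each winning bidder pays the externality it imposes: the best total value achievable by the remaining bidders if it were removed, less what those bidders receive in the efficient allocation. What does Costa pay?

Costa pays $5.

Efficient allocation: Ghosh→Lot G ($150), Costa→Lot E ($159), Delgado→Lot D ($96), Rivera→Lot B ($162); total welfare W = $567.
Costa receives Lot E at value $159, so the others get W − 159 = $408.
Without Costa: best allocation of the remaining 3 bidders over all 4 lots is Ghosh→Lot G ($150), Delgado→Lot E ($101), Rivera→Lot B ($162), total $413.
VCG payment = (others' best without Costa) − (others' welfare with Costa) = 413 − 408 = $5.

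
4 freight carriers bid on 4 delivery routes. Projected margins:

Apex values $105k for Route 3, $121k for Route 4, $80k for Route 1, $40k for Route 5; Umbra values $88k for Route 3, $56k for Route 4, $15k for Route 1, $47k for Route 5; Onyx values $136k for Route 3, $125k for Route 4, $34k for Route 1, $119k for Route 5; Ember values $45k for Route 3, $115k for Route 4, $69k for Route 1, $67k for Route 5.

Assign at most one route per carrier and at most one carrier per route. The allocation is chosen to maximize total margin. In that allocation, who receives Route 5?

Onyx receives Route 5.

Optimal: Apex→Route 1 ($80k), Umbra→Route 3 ($88k), Onyx→Route 5 ($119k), Ember→Route 4 ($115k) — total 80+88+119+115 = $402k.
Row-greedy (each carrier in turn takes its best remaining route) gives $397k, worse by 5.
Next-best assignment: Apex→Route 4, Umbra→Route 3, Onyx→Route 5, Ember→Route 1 = $397k.
No other one-to-one assignment exceeds $402k.
Onyx's own top route is Route 3 ($136k), but forcing Onyx→Route 3 and reassigning the rest optimally gives only $378k — worse by 24.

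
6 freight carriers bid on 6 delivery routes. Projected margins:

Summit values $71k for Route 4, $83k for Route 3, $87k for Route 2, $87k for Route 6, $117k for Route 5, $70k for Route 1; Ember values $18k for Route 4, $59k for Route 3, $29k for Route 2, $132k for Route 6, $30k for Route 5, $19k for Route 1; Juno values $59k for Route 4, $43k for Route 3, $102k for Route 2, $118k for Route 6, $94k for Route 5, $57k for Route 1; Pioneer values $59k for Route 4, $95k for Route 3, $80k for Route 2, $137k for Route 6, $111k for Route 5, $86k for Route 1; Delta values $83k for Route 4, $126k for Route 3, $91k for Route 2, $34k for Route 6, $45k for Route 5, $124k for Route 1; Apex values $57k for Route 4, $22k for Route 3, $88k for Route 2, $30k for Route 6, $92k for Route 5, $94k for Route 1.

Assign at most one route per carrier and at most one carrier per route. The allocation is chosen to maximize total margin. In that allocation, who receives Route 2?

Optimal: Summit→Route 4 ($71k), Ember→Route 6 ($132k), Juno→Route 2 ($102k), Pioneer→Route 5 ($111k), Delta→Route 3 ($126k), Apex→Route 1 ($94k) — total 71+132+102+111+126+94 = $636k.
Checked against all permutations: $636k is optimal.
Juno's own top route is Route 6 ($118k), but forcing Juno→Route 6 and reassigning the rest optimally gives only $571k — worse by 65.

Juno receives Route 2.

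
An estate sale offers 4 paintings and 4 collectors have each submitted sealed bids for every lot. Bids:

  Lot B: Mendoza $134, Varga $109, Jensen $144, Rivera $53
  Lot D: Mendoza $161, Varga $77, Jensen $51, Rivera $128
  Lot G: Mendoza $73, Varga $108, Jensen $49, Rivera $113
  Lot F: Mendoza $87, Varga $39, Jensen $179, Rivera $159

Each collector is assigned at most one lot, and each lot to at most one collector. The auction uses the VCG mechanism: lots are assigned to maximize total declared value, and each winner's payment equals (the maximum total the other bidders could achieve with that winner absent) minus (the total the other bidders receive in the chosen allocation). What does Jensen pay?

Jensen pays $1.

Efficient allocation: Mendoza→Lot D ($161), Varga→Lot G ($108), Jensen→Lot B ($144), Rivera→Lot F ($159); total welfare W = $572.
Jensen receives Lot B at value $144, so the others get W − 144 = $428.
Without Jensen: best allocation of the remaining 3 bidders over all 4 lots is Mendoza→Lot D ($161), Varga→Lot B ($109), Rivera→Lot F ($159), total $429.
VCG payment = (others' best without Jensen) − (others' welfare with Jensen) = 429 − 428 = $1.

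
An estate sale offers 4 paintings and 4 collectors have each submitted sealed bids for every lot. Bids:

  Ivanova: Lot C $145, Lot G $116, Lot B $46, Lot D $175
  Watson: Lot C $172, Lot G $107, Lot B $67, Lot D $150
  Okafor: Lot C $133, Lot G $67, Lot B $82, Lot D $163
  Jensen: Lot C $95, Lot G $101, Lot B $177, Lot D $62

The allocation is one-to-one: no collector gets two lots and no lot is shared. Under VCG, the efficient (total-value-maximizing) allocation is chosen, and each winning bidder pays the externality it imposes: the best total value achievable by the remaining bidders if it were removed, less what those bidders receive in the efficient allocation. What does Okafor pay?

Efficient allocation: Ivanova→Lot G ($116), Watson→Lot C ($172), Okafor→Lot D ($163), Jensen→Lot B ($177); total welfare W = $628.
Okafor receives Lot D at value $163, so the others get W − 163 = $465.
Without Okafor: best allocation of the remaining 3 bidders over all 4 lots is Ivanova→Lot D ($175), Watson→Lot C ($172), Jensen→Lot B ($177), total $524.
VCG payment = (others' best without Okafor) − (others' welfare with Okafor) = 524 − 465 = $59.

Okafor pays $59.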